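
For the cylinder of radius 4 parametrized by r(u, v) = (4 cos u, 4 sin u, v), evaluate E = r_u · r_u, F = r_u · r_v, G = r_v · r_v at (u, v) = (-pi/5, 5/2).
E = 16;  F = 0;  G = 1

Partials: r_u = (-4*sin(u), 4*cos(u), 0), r_v = (0, 0, 1). As functions of (u, v):
  E = r_u · r_u = 16,
  F = r_u · r_v = 0,
  G = r_v · r_v = 1.
Evaluating at (u, v) = (-pi/5, 5/2): E = 16, F = 0, G = 1.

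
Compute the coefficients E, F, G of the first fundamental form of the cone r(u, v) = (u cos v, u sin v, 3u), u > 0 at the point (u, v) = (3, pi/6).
E = 10;  F = 0;  G = 9

Partials: r_u = (cos(v), sin(v), 3), r_v = (-u*sin(v), u*cos(v), 0). As functions of (u, v):
  E = r_u · r_u = 10,
  F = r_u · r_v = 0,
  G = r_v · r_v = u^2.
Evaluating at (u, v) = (3, pi/6): E = 10, F = 0, G = 9.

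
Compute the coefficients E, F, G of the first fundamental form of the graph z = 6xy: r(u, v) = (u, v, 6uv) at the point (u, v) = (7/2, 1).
E = 37;  F = 126;  G = 442

Partials: r_u = (1, 0, 6*v), r_v = (0, 1, 6*u). As functions of (u, v):
  E = r_u · r_u = 36*v^2 + 1,
  F = r_u · r_v = 36*u*v,
  G = r_v · r_v = 36*u^2 + 1.
Evaluating at (u, v) = (7/2, 1): E = 37, F = 126, G = 442.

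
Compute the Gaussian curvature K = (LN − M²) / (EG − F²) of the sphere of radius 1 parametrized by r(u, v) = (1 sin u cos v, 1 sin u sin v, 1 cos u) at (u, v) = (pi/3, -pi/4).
K = 1

Coefficients of the first fundamental form: E = 1, F = 0, G = sin(u)^2.
Coefficients of the second fundamental form: L = -sin(u)/Abs(sin(u)), M = 0, N = -sin(u)^3/Abs(sin(u)).
Assemble K = (LN − M²)/(EG − F²) = 1. At (u, v) = (pi/3, -pi/4): K = 1.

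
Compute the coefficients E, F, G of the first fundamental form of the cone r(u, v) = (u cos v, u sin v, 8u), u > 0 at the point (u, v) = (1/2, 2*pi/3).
E = 65;  F = 0;  G = 1/4

Partials: r_u = (cos(v), sin(v), 8), r_v = (-u*sin(v), u*cos(v), 0). As functions of (u, v):
  E = r_u · r_u = 65,
  F = r_u · r_v = 0,
  G = r_v · r_v = u^2.
Evaluating at (u, v) = (1/2, 2*pi/3): E = 65, F = 0, G = 1/4.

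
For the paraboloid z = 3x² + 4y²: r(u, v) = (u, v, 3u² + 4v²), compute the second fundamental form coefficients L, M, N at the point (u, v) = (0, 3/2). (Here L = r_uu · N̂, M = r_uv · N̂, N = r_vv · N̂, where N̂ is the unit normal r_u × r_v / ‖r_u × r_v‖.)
L = 6*sqrt(145)/145;  M = 0;  N = 8*sqrt(145)/145

Compute the unit normal N̂(u, v) = (-6*u/sqrt(36*u^2 + 64*v^2 + 1), -8*v/sqrt(36*u^2 + 64*v^2 + 1), 1/sqrt(36*u^2 + 64*v^2 + 1)), and the second partials r_uu, r_uv, r_vv. Take dot products:
  L(u, v) = r_uu · N̂ = 6/sqrt(36*u^2 + 64*v^2 + 1),
  M(u, v) = r_uv · N̂ = 0,
  N(u, v) = r_vv · N̂ = 8/sqrt(36*u^2 + 64*v^2 + 1).
Evaluating at (u, v) = (0, 3/2):
  L = 6*sqrt(145)/145, M = 0, N = 8*sqrt(145)/145.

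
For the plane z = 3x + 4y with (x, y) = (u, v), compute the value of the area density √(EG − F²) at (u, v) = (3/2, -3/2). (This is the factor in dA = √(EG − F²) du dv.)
√(EG − F²)|_{(3/2, -3/2)} = sqrt(26)

E = 10, F = 12, G = 17, so EG − F² = 26. Taking the positive square root: √(EG − F²) = sqrt(26). At (u, v) = (3/2, -3/2): sqrt(26).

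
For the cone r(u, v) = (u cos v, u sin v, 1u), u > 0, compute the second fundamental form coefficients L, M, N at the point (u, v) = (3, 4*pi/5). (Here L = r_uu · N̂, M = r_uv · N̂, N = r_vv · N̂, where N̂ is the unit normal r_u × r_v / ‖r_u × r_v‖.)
L = 0;  M = 0;  N = 3*sqrt(2)/2

Compute the unit normal N̂(u, v) = (-sqrt(2)*u*cos(v)/(2*Abs(u)), -sqrt(2)*u*sin(v)/(2*Abs(u)), sqrt(2)*u/(2*Abs(u))), and the second partials r_uu, r_uv, r_vv. Take dot products:
  L(u, v) = r_uu · N̂ = 0,
  M(u, v) = r_uv · N̂ = 0,
  N(u, v) = r_vv · N̂ = sqrt(2)*u^2/(2*Abs(u)).
Evaluating at (u, v) = (3, 4*pi/5):
  L = 0, M = 0, N = 3*sqrt(2)/2.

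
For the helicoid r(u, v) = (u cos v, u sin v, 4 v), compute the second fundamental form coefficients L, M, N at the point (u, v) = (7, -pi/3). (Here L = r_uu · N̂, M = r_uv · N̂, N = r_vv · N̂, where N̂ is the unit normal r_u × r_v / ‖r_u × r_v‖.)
L = 0;  M = -4*sqrt(65)/65;  N = 0

Compute the unit normal N̂(u, v) = (4*sin(v)/sqrt(u^2 + 16), -4*cos(v)/sqrt(u^2 + 16), u/sqrt(u^2 + 16)), and the second partials r_uu, r_uv, r_vv. Take dot products:
  L(u, v) = r_uu · N̂ = 0,
  M(u, v) = r_uv · N̂ = -4/sqrt(u^2 + 16),
  N(u, v) = r_vv · N̂ = 0.
Evaluating at (u, v) = (7, -pi/3):
  L = 0, M = -4*sqrt(65)/65, N = 0.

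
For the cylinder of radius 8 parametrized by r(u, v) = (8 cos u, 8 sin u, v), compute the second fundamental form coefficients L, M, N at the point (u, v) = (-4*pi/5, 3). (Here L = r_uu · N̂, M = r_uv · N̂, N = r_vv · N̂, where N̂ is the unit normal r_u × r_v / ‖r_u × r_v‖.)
L = -8;  M = 0;  N = 0

Compute the unit normal N̂(u, v) = (cos(u), sin(u), 0), and the second partials r_uu, r_uv, r_vv. Take dot products:
  L(u, v) = r_uu · N̂ = -8,
  M(u, v) = r_uv · N̂ = 0,
  N(u, v) = r_vv · N̂ = 0.
Evaluating at (u, v) = (-4*pi/5, 3):
  L = -8, M = 0, N = 0.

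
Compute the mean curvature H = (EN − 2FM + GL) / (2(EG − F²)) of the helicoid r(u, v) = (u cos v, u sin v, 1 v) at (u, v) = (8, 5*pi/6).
H = 0

With E = 1, F = 0, G = u^2 + 1, L = 0, M = -1/sqrt(u^2 + 1), N = 0, assemble
  H = (EN − 2FM + GL) / (2(EG − F²)) = 0.
At (u, v) = (8, 5*pi/6): H = 0.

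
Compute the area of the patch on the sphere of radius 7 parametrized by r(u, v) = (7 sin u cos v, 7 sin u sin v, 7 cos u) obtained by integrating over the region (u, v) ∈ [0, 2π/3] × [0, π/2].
Area = 147*pi/4

Area = ∫∫ √(EG − F²) du dv with √(EG − F²) = 49*Abs(sin(u)). Integrating over [0, 2π/3] × [0, π/2] gives 147*pi/4.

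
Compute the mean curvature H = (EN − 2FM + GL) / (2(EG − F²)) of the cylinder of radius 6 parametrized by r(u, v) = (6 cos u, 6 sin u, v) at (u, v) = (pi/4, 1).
H = -1/12

With E = 36, F = 0, G = 1, L = -6, M = 0, N = 0, assemble
  H = (EN − 2FM + GL) / (2(EG − F²)) = -1/12.
At (u, v) = (pi/4, 1): H = -1/12.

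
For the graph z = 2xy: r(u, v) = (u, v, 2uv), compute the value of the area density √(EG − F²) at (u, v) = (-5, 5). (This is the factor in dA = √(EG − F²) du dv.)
√(EG − F²)|_{(-5, 5)} = sqrt(201)

E = 4*v^2 + 1, F = 4*u*v, G = 4*u^2 + 1, so EG − F² = 4*u^2 + 4*v^2 + 1. Taking the positive square root: √(EG − F²) = sqrt(4*u^2 + 4*v^2 + 1). At (u, v) = (-5, 5): sqrt(201).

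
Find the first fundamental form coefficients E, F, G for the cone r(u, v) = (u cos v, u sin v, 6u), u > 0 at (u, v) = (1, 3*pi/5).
E = 37;  F = 0;  G = 1

Partials: r_u = (cos(v), sin(v), 6), r_v = (-u*sin(v), u*cos(v), 0). As functions of (u, v):
  E = r_u · r_u = 37,
  F = r_u · r_v = 0,
  G = r_v · r_v = u^2.
Evaluating at (u, v) = (1, 3*pi/5): E = 37, F = 0, G = 1.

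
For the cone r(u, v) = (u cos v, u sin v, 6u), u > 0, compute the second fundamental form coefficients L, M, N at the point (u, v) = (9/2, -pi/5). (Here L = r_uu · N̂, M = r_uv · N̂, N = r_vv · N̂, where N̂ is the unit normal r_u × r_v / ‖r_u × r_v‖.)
L = 0;  M = 0;  N = 27*sqrt(37)/37

Compute the unit normal N̂(u, v) = (-6*sqrt(37)*u*cos(v)/(37*Abs(u)), -6*sqrt(37)*u*sin(v)/(37*Abs(u)), sqrt(37)*u/(37*Abs(u))), and the second partials r_uu, r_uv, r_vv. Take dot products:
  L(u, v) = r_uu · N̂ = 0,
  M(u, v) = r_uv · N̂ = 0,
  N(u, v) = r_vv · N̂ = 6*sqrt(37)*u^2/(37*Abs(u)).
Evaluating at (u, v) = (9/2, -pi/5):
  L = 0, M = 0, N = 27*sqrt(37)/37.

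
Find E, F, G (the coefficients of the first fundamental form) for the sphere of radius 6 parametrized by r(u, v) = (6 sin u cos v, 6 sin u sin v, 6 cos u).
E = 36;  F = 0;  G = 36*sin(u)^2

Compute partials: r_u = (6*cos(u)*cos(v), 6*sin(v)*cos(u), -6*sin(u)), r_v = (-6*sin(u)*sin(v), 6*sin(u)*cos(v), 0). Then
  E = r_u · r_u = 36,
  F = r_u · r_v = 0,
  G = r_v · r_v = 36*sin(u)^2.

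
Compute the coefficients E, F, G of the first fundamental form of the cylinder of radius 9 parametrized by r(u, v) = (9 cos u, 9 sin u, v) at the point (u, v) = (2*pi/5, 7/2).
E = 81;  F = 0;  G = 1

Partials: r_u = (-9*sin(u), 9*cos(u), 0), r_v = (0, 0, 1). As functions of (u, v):
  E = r_u · r_u = 81,
  F = r_u · r_v = 0,
  G = r_v · r_v = 1.
Evaluating at (u, v) = (2*pi/5, 7/2): E = 81, F = 0, G = 1.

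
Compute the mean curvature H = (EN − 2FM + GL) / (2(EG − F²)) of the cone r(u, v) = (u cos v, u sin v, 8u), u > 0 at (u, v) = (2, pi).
H = 2*sqrt(65)/65

With E = 65, F = 0, G = u^2, L = 0, M = 0, N = 8*sqrt(65)*u^2/(65*Abs(u)), assemble
  H = (EN − 2FM + GL) / (2(EG − F²)) = 4*sqrt(65)/(65*Abs(u)).
At (u, v) = (2, pi): H = 2*sqrt(65)/65.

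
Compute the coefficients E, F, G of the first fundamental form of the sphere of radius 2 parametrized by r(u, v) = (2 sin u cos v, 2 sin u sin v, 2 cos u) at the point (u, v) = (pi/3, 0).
E = 4;  F = 0;  G = 3

Partials: r_u = (2*cos(u)*cos(v), 2*sin(v)*cos(u), -2*sin(u)), r_v = (-2*sin(u)*sin(v), 2*sin(u)*cos(v), 0). As functions of (u, v):
  E = r_u · r_u = 4,
  F = r_u · r_v = 0,
  G = r_v · r_v = 4*sin(u)^2.
Evaluating at (u, v) = (pi/3, 0): E = 4, F = 0, G = 3.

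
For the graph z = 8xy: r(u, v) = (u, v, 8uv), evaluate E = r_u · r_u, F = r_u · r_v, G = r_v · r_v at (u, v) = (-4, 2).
E = 257;  F = -512;  G = 1025

Partials: r_u = (1, 0, 8*v), r_v = (0, 1, 8*u). As functions of (u, v):
  E = r_u · r_u = 64*v^2 + 1,
  F = r_u · r_v = 64*u*v,
  G = r_v · r_v = 64*u^2 + 1.
Evaluating at (u, v) = (-4, 2): E = 257, F = -512, G = 1025.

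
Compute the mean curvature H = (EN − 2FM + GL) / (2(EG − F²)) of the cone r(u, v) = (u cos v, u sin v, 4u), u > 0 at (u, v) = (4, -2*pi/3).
H = sqrt(17)/34

With E = 17, F = 0, G = u^2, L = 0, M = 0, N = 4*sqrt(17)*u^2/(17*Abs(u)), assemble
  H = (EN − 2FM + GL) / (2(EG − F²)) = 2*sqrt(17)/(17*Abs(u)).
At (u, v) = (4, -2*pi/3): H = sqrt(17)/34.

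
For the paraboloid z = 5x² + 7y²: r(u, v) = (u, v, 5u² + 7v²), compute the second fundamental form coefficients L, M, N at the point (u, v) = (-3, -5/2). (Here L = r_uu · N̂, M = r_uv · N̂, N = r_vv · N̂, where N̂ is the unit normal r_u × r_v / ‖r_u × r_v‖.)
L = 5*sqrt(2126)/1063;  M = 0;  N = 7*sqrt(2126)/1063

Compute the unit normal N̂(u, v) = (-10*u/sqrt(100*u^2 + 196*v^2 + 1), -14*v/sqrt(100*u^2 + 196*v^2 + 1), 1/sqrt(100*u^2 + 196*v^2 + 1)), and the second partials r_uu, r_uv, r_vv. Take dot products:
  L(u, v) = r_uu · N̂ = 10/sqrt(100*u^2 + 196*v^2 + 1),
  M(u, v) = r_uv · N̂ = 0,
  N(u, v) = r_vv · N̂ = 14/sqrt(100*u^2 + 196*v^2 + 1).
Evaluating at (u, v) = (-3, -5/2):
  L = 5*sqrt(2126)/1063, M = 0, N = 7*sqrt(2126)/1063.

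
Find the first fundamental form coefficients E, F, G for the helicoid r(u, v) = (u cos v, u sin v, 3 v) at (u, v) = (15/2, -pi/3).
E = 1;  F = 0;  G = 261/4

Partials: r_u = (cos(v), sin(v), 0), r_v = (-u*sin(v), u*cos(v), 3). As functions of (u, v):
  E = r_u · r_u = 1,
  F = r_u · r_v = 0,
  G = r_v · r_v = u^2 + 9.
Evaluating at (u, v) = (15/2, -pi/3): E = 1, F = 0, G = 261/4.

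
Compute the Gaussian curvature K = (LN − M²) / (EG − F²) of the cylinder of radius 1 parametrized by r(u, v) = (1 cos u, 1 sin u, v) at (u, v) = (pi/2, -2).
K = 0

Coefficients of the first fundamental form: E = 1, F = 0, G = 1.
Coefficients of the second fundamental form: L = -1, M = 0, N = 0.
Assemble K = (LN − M²)/(EG − F²) = 0. At (u, v) = (pi/2, -2): K = 0.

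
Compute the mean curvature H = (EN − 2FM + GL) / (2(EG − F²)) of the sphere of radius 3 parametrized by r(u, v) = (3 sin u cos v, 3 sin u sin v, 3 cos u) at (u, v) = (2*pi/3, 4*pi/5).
H = -1/3

With E = 9, F = 0, G = 9*sin(u)^2, L = -3*sin(u)/Abs(sin(u)), M = 0, N = -3*sin(u)^3/Abs(sin(u)), assemble
  H = (EN − 2FM + GL) / (2(EG − F²)) = -sin(u)/(3*Abs(sin(u))).
At (u, v) = (2*pi/3, 4*pi/5): H = -1/3.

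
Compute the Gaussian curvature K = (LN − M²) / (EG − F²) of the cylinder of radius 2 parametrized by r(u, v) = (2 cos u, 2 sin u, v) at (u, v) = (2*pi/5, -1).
K = 0

Coefficients of the first fundamental form: E = 4, F = 0, G = 1.
Coefficients of the second fundamental form: L = -2, M = 0, N = 0.
Assemble K = (LN − M²)/(EG − F²) = 0. At (u, v) = (2*pi/5, -1): K = 0.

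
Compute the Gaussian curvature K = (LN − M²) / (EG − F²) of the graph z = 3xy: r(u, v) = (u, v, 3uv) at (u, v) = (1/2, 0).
K = -144/169

Coefficients of the first fundamental form: E = 9*v^2 + 1, F = 9*u*v, G = 9*u^2 + 1.
Coefficients of the second fundamental form: L = 0, M = 3/sqrt(9*u^2 + 9*v^2 + 1), N = 0.
Assemble K = (LN − M²)/(EG − F²) = -9/(81*u^4 + 162*u^2*v^2 + 18*u^2 + 81*v^4 + 18*v^2 + 1). At (u, v) = (1/2, 0): K = -144/169.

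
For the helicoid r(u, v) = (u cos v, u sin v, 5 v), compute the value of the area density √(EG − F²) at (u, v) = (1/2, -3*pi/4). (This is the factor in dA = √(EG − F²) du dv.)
√(EG − F²)|_{(1/2, -3*pi/4)} = sqrt(101)/2

E = 1, F = 0, G = u^2 + 25, so EG − F² = u^2 + 25. Taking the positive square root: √(EG − F²) = sqrt(u^2 + 25). At (u, v) = (1/2, -3*pi/4): sqrt(101)/2.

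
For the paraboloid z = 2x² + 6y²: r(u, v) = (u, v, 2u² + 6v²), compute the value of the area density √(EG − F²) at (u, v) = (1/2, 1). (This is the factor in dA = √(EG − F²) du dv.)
√(EG − F²)|_{(1/2, 1)} = sqrt(149)

E = 16*u^2 + 1, F = 48*u*v, G = 144*v^2 + 1, so EG − F² = 16*u^2 + 144*v^2 + 1. Taking the positive square root: √(EG − F²) = sqrt(16*u^2 + 144*v^2 + 1). At (u, v) = (1/2, 1): sqrt(149).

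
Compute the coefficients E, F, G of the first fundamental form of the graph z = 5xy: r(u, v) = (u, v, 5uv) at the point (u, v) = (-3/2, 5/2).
E = 629/4;  F = -375/4;  G = 229/4

Partials: r_u = (1, 0, 5*v), r_v = (0, 1, 5*u). As functions of (u, v):
  E = r_u · r_u = 25*v^2 + 1,
  F = r_u · r_v = 25*u*v,
  G = r_v · r_v = 25*u^2 + 1.
Evaluating at (u, v) = (-3/2, 5/2): E = 629/4, F = -375/4, G = 229/4.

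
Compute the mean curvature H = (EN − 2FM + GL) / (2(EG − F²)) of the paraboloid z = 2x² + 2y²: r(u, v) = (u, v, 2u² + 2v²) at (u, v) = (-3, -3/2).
H = 364*sqrt(181)/32761

With E = 16*u^2 + 1, F = 16*u*v, G = 16*v^2 + 1, L = 4/sqrt(16*u^2 + 16*v^2 + 1), M = 0, N = 4/sqrt(16*u^2 + 16*v^2 + 1), assemble
  H = (EN − 2FM + GL) / (2(EG − F²)) = 4*(8*u^2 + 8*v^2 + 1)/(16*u^2 + 16*v^2 + 1)^(3/2).
At (u, v) = (-3, -3/2): H = 364*sqrt(181)/32761.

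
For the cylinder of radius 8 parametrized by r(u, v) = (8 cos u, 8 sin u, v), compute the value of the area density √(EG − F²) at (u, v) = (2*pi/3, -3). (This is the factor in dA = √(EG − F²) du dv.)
√(EG − F²)|_{(2*pi/3, -3)} = 8

E = 64, F = 0, G = 1, so EG − F² = 64. Taking the positive square root: √(EG − F²) = 8. At (u, v) = (2*pi/3, -3): 8.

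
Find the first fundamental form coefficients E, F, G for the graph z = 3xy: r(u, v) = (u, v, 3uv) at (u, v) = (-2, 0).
E = 1;  F = 0;  G = 37

Partials: r_u = (1, 0, 3*v), r_v = (0, 1, 3*u). As functions of (u, v):
  E = r_u · r_u = 9*v^2 + 1,
  F = r_u · r_v = 9*u*v,
  G = r_v · r_v = 9*u^2 + 1.
Evaluating at (u, v) = (-2, 0): E = 1, F = 0, G = 37.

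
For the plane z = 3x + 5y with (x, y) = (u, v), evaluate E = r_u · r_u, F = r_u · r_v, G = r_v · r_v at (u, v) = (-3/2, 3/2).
E = 10;  F = 15;  G = 26

Partials: r_u = (1, 0, 3), r_v = (0, 1, 5). As functions of (u, v):
  E = r_u · r_u = 10,
  F = r_u · r_v = 15,
  G = r_v · r_v = 26.
Evaluating at (u, v) = (-3/2, 3/2): E = 10, F = 15, G = 26.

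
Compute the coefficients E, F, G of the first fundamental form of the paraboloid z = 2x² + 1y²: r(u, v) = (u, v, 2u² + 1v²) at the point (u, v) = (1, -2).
E = 17;  F = -16;  G = 17

Partials: r_u = (1, 0, 4*u), r_v = (0, 1, 2*v). As functions of (u, v):
  E = r_u · r_u = 16*u^2 + 1,
  F = r_u · r_v = 8*u*v,
  G = r_v · r_v = 4*v^2 + 1.
Evaluating at (u, v) = (1, -2): E = 17, F = -16, G = 17.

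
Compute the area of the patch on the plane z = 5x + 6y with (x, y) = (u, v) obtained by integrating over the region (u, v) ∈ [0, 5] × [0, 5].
Area = 25*sqrt(62)

Area = ∫∫ √(EG − F²) du dv with √(EG − F²) = sqrt(62). Integrating over [0, 5] × [0, 5] gives 25*sqrt(62).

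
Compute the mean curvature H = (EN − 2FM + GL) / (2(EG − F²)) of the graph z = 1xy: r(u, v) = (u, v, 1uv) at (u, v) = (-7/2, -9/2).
H = -63*sqrt(134)/8978

With E = v^2 + 1, F = u*v, G = u^2 + 1, L = 0, M = 1/sqrt(u^2 + v^2 + 1), N = 0, assemble
  H = (EN − 2FM + GL) / (2(EG − F²)) = -u*v/(u^2 + v^2 + 1)^(3/2).
At (u, v) = (-7/2, -9/2): H = -63*sqrt(134)/8978.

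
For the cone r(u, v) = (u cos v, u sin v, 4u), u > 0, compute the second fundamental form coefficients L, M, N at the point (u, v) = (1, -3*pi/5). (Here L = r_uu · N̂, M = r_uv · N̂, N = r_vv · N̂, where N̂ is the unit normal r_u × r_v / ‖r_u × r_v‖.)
L = 0;  M = 0;  N = 4*sqrt(17)/17

Compute the unit normal N̂(u, v) = (-4*sqrt(17)*u*cos(v)/(17*Abs(u)), -4*sqrt(17)*u*sin(v)/(17*Abs(u)), sqrt(17)*u/(17*Abs(u))), and the second partials r_uu, r_uv, r_vv. Take dot products:
  L(u, v) = r_uu · N̂ = 0,
  M(u, v) = r_uv · N̂ = 0,
  N(u, v) = r_vv · N̂ = 4*sqrt(17)*u^2/(17*Abs(u)).
Evaluating at (u, v) = (1, -3*pi/5):
  L = 0, M = 0, N = 4*sqrt(17)/17.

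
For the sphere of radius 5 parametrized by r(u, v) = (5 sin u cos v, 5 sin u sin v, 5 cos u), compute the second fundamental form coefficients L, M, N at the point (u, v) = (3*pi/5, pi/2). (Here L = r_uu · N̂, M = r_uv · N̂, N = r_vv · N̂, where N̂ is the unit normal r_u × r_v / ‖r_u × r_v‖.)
L = -5;  M = 0;  N = -25/8 - 5*sqrt(5)/8

Compute the unit normal N̂(u, v) = (sin(u)^2*cos(v)/Abs(sin(u)), sin(u)^2*sin(v)/Abs(sin(u)), sin(2*u)/(2*Abs(sin(u)))), and the second partials r_uu, r_uv, r_vv. Take dot products:
  L(u, v) = r_uu · N̂ = -5*sin(u)/Abs(sin(u)),
  M(u, v) = r_uv · N̂ = 0,
  N(u, v) = r_vv · N̂ = -5*sin(u)^3/Abs(sin(u)).
Evaluating at (u, v) = (3*pi/5, pi/2):
  L = -5, M = 0, N = -25/8 - 5*sqrt(5)/8.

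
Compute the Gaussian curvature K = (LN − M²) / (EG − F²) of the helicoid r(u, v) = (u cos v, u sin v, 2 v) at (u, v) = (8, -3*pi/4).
K = -1/1156

Coefficients of the first fundamental form: E = 1, F = 0, G = u^2 + 4.
Coefficients of the second fundamental form: L = 0, M = -2/sqrt(u^2 + 4), N = 0.
Assemble K = (LN − M²)/(EG − F²) = -4/(u^2 + 4)^2. At (u, v) = (8, -3*pi/4): K = -1/1156.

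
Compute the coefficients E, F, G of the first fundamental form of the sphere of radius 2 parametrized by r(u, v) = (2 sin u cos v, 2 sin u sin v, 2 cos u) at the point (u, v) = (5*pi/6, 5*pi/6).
E = 4;  F = 0;  G = 1

Partials: r_u = (2*cos(u)*cos(v), 2*sin(v)*cos(u), -2*sin(u)), r_v = (-2*sin(u)*sin(v), 2*sin(u)*cos(v), 0). As functions of (u, v):
  E = r_u · r_u = 4,
  F = r_u · r_v = 0,
  G = r_v · r_v = 4*sin(u)^2.
Evaluating at (u, v) = (5*pi/6, 5*pi/6): E = 4, F = 0, G = 1.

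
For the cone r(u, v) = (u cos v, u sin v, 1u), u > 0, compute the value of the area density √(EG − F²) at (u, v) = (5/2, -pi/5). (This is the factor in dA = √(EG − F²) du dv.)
√(EG − F²)|_{(5/2, -pi/5)} = 5*sqrt(2)/2

E = 2, F = 0, G = u^2, so EG − F² = 2*u^2. Taking the positive square root: √(EG − F²) = sqrt(2)*Abs(u). At (u, v) = (5/2, -pi/5): 5*sqrt(2)/2.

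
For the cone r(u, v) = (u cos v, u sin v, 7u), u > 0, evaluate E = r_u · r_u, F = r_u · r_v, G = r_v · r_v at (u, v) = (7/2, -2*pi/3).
E = 50;  F = 0;  G = 49/4

Partials: r_u = (cos(v), sin(v), 7), r_v = (-u*sin(v), u*cos(v), 0). As functions of (u, v):
  E = r_u · r_u = 50,
  F = r_u · r_v = 0,
  G = r_v · r_v = u^2.
Evaluating at (u, v) = (7/2, -2*pi/3): E = 50, F = 0, G = 49/4.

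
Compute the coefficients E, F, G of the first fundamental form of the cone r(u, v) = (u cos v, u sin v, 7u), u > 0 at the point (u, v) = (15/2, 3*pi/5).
E = 50;  F = 0;  G = 225/4

Partials: r_u = (cos(v), sin(v), 7), r_v = (-u*sin(v), u*cos(v), 0). As functions of (u, v):
  E = r_u · r_u = 50,
  F = r_u · r_v = 0,
  G = r_v · r_v = u^2.
Evaluating at (u, v) = (15/2, 3*pi/5): E = 50, F = 0, G = 225/4.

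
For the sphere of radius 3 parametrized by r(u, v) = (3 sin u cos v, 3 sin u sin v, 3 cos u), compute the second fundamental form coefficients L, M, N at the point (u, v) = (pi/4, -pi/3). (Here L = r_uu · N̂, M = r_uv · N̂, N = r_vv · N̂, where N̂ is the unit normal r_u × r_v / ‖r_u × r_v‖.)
L = -3;  M = 0;  N = -3/2

Compute the unit normal N̂(u, v) = (sin(u)^2*cos(v)/Abs(sin(u)), sin(u)^2*sin(v)/Abs(sin(u)), sin(2*u)/(2*Abs(sin(u)))), and the second partials r_uu, r_uv, r_vv. Take dot products:
  L(u, v) = r_uu · N̂ = -3*sin(u)/Abs(sin(u)),
  M(u, v) = r_uv · N̂ = 0,
  N(u, v) = r_vv · N̂ = -3*sin(u)^3/Abs(sin(u)).
Evaluating at (u, v) = (pi/4, -pi/3):
  L = -3, M = 0, N = -3/2.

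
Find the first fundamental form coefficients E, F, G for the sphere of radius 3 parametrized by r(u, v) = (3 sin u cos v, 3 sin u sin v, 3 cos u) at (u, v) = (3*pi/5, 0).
E = 9;  F = 0;  G = 9*sqrt(5)/8 + 45/8

Partials: r_u = (3*cos(u)*cos(v), 3*sin(v)*cos(u), -3*sin(u)), r_v = (-3*sin(u)*sin(v), 3*sin(u)*cos(v), 0). As functions of (u, v):
  E = r_u · r_u = 9,
  F = r_u · r_v = 0,
  G = r_v · r_v = 9*sin(u)^2.
Evaluating at (u, v) = (3*pi/5, 0): E = 9, F = 0, G = 9*sqrt(5)/8 + 45/8.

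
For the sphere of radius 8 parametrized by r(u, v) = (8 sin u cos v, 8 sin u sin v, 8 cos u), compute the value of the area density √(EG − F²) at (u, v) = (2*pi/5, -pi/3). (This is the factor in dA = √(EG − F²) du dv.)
√(EG − F²)|_{(2*pi/5, -pi/3)} = 16*sqrt(2*sqrt(5) + 10)

E = 64, F = 0, G = 64*sin(u)^2, so EG − F² = 4096*sin(u)^2. Taking the positive square root: √(EG − F²) = 64*Abs(sin(u)). At (u, v) = (2*pi/5, -pi/3): 16*sqrt(2*sqrt(5) + 10).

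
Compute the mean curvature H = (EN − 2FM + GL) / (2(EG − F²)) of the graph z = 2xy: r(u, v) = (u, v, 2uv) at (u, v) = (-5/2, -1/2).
H = -10*sqrt(3)/243

With E = 4*v^2 + 1, F = 4*u*v, G = 4*u^2 + 1, L = 0, M = 2/sqrt(4*u^2 + 4*v^2 + 1), N = 0, assemble
  H = (EN − 2FM + GL) / (2(EG − F²)) = -8*u*v/(4*u^2 + 4*v^2 + 1)^(3/2).
At (u, v) = (-5/2, -1/2): H = -10*sqrt(3)/243.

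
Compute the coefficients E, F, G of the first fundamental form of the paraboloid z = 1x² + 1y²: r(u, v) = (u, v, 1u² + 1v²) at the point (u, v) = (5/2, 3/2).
E = 26;  F = 15;  G = 10

Partials: r_u = (1, 0, 2*u), r_v = (0, 1, 2*v). As functions of (u, v):
  E = r_u · r_u = 4*u^2 + 1,
  F = r_u · r_v = 4*u*v,
  G = r_v · r_v = 4*v^2 + 1.
Evaluating at (u, v) = (5/2, 3/2): E = 26, F = 15, G = 10.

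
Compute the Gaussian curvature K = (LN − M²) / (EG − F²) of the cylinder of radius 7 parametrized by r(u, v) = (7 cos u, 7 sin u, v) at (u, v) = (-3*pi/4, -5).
K = 0

Coefficients of the first fundamental form: E = 49, F = 0, G = 1.
Coefficients of the second fundamental form: L = -7, M = 0, N = 0.
Assemble K = (LN − M²)/(EG − F²) = 0. At (u, v) = (-3*pi/4, -5): K = 0.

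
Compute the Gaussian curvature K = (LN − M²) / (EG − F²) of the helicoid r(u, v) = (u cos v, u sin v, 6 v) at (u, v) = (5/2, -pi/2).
K = -576/28561

Coefficients of the first fundamental form: E = 1, F = 0, G = u^2 + 36.
Coefficients of the second fundamental form: L = 0, M = -6/sqrt(u^2 + 36), N = 0.
Assemble K = (LN − M²)/(EG − F²) = -36/(u^2 + 36)^2. At (u, v) = (5/2, -pi/2): K = -576/28561.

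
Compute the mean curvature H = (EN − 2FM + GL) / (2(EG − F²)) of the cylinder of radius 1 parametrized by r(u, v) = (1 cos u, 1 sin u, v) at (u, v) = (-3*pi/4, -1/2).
H = -1/2

With E = 1, F = 0, G = 1, L = -1, M = 0, N = 0, assemble
  H = (EN − 2FM + GL) / (2(EG − F²)) = -1/2.
At (u, v) = (-3*pi/4, -1/2): H = -1/2.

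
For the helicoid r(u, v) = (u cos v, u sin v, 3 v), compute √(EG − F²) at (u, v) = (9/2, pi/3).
√(EG − F²)|_{(9/2, pi/3)} = 3*sqrt(13)/2

E = 1, F = 0, G = u^2 + 9; EG − F² = u^2 + 9; √(EG − F²) = sqrt(u^2 + 9). At the given point: 3*sqrt(13)/2.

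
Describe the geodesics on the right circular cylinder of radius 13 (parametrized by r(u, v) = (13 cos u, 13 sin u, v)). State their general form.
The cylinder is flat (K = 0) and locally isometric to the plane via the development (u, v) ↦ (13 u, v). Geodesics are the pre-images of straight lines: circles (v constant), vertical lines (u constant), and helices (v = c · u + d) for constants c, d.

A right cylinder has E = 13², F = 0, G = 1, so EG − F² = 13², and L = −13, M = N = 0, giving K = (LN − M²)/(EG − F²) = 0 everywhere. A flat surface is locally isometric to the Euclidean plane via the map (u, v) ↦ (13 u, v). Straight lines in the (x̃, ỹ) plane pull back to: (a) horizontal circles (v = const), (b) vertical generators (u = const), and (c) helices (13 u tan θ = v, i.e. v = c · u + d).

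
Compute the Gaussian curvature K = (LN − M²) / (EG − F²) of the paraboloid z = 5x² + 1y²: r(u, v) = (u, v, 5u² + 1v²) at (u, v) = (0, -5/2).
K = 5/169

Coefficients of the first fundamental form: E = 100*u^2 + 1, F = 20*u*v, G = 4*v^2 + 1.
Coefficients of the second fundamental form: L = 10/sqrt(100*u^2 + 4*v^2 + 1), M = 0, N = 2/sqrt(100*u^2 + 4*v^2 + 1).
Assemble K = (LN − M²)/(EG − F²) = 20/(10000*u^4 + 800*u^2*v^2 + 200*u^2 + 16*v^4 + 8*v^2 + 1). At (u, v) = (0, -5/2): K = 5/169.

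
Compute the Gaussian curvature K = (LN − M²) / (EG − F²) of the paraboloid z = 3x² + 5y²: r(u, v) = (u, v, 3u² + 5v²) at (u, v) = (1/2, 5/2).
K = 12/80645

Coefficients of the first fundamental form: E = 36*u^2 + 1, F = 60*u*v, G = 100*v^2 + 1.
Coefficients of the second fundamental form: L = 6/sqrt(36*u^2 + 100*v^2 + 1), M = 0, N = 10/sqrt(36*u^2 + 100*v^2 + 1).
Assemble K = (LN − M²)/(EG − F²) = 60/(1296*u^4 + 7200*u^2*v^2 + 72*u^2 + 10000*v^4 + 200*v^2 + 1). At (u, v) = (1/2, 5/2): K = 12/80645.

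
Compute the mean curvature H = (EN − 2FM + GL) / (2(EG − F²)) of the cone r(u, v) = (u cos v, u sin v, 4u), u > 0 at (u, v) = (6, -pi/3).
H = sqrt(17)/51

With E = 17, F = 0, G = u^2, L = 0, M = 0, N = 4*sqrt(17)*u^2/(17*Abs(u)), assemble
  H = (EN − 2FM + GL) / (2(EG − F²)) = 2*sqrt(17)/(17*Abs(u)).
At (u, v) = (6, -pi/3): H = sqrt(17)/51.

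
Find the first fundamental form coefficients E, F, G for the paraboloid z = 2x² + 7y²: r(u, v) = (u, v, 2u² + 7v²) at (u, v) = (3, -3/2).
E = 145;  F = -252;  G = 442

Partials: r_u = (1, 0, 4*u), r_v = (0, 1, 14*v). As functions of (u, v):
  E = r_u · r_u = 16*u^2 + 1,
  F = r_u · r_v = 56*u*v,
  G = r_v · r_v = 196*v^2 + 1.
Evaluating at (u, v) = (3, -3/2): E = 145, F = -252, G = 442.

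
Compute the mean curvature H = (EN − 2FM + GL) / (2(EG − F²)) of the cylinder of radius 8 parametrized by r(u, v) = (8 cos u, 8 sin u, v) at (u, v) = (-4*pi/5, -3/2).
H = -1/16

With E = 64, F = 0, G = 1, L = -8, M = 0, N = 0, assemble
  H = (EN − 2FM + GL) / (2(EG − F²)) = -1/16.
At (u, v) = (-4*pi/5, -3/2): H = -1/16.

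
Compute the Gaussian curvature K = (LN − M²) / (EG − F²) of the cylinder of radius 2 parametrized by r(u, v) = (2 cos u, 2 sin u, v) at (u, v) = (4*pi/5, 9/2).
K = 0

Coefficients of the first fundamental form: E = 4, F = 0, G = 1.
Coefficients of the second fundamental form: L = -2, M = 0, N = 0.
Assemble K = (LN − M²)/(EG − F²) = 0. At (u, v) = (4*pi/5, 9/2): K = 0.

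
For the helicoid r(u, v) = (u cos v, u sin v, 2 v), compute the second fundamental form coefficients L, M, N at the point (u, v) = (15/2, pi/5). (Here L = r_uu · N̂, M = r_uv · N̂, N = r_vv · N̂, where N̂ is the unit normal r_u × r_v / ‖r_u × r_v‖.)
L = 0;  M = -4*sqrt(241)/241;  N = 0

Compute the unit normal N̂(u, v) = (2*sin(v)/sqrt(u^2 + 4), -2*cos(v)/sqrt(u^2 + 4), u/sqrt(u^2 + 4)), and the second partials r_uu, r_uv, r_vv. Take dot products:
  L(u, v) = r_uu · N̂ = 0,
  M(u, v) = r_uv · N̂ = -2/sqrt(u^2 + 4),
  N(u, v) = r_vv · N̂ = 0.
Evaluating at (u, v) = (15/2, pi/5):
  L = 0, M = -4*sqrt(241)/241, N = 0.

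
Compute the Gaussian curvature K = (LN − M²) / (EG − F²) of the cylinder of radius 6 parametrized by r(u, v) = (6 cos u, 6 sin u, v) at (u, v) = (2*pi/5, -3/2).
K = 0

Coefficients of the first fundamental form: E = 36, F = 0, G = 1.
Coefficients of the second fundamental form: L = -6, M = 0, N = 0.
Assemble K = (LN − M²)/(EG − F²) = 0. At (u, v) = (2*pi/5, -3/2): K = 0.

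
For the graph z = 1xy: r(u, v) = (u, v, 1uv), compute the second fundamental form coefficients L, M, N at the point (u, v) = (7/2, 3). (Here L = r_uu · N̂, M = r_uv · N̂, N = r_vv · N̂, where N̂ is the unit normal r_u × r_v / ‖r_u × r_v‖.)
L = 0;  M = 2*sqrt(89)/89;  N = 0

Compute the unit normal N̂(u, v) = (-v/sqrt(u^2 + v^2 + 1), -u/sqrt(u^2 + v^2 + 1), 1/sqrt(u^2 + v^2 + 1)), and the second partials r_uu, r_uv, r_vv. Take dot products:
  L(u, v) = r_uu · N̂ = 0,
  M(u, v) = r_uv · N̂ = 1/sqrt(u^2 + v^2 + 1),
  N(u, v) = r_vv · N̂ = 0.
Evaluating at (u, v) = (7/2, 3):
  L = 0, M = 2*sqrt(89)/89, N = 0.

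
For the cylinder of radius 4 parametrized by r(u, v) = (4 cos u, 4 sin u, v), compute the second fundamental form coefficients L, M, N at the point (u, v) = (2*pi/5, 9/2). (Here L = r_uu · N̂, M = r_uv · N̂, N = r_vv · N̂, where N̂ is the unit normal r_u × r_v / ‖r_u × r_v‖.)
L = -4;  M = 0;  N = 0

Compute the unit normal N̂(u, v) = (cos(u), sin(u), 0), and the second partials r_uu, r_uv, r_vv. Take dot products:
  L(u, v) = r_uu · N̂ = -4,
  M(u, v) = r_uv · N̂ = 0,
  N(u, v) = r_vv · N̂ = 0.
Evaluating at (u, v) = (2*pi/5, 9/2):
  L = -4, M = 0, N = 0.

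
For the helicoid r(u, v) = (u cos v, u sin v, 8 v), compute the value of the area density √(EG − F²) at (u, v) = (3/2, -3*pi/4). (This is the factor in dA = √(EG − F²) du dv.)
√(EG − F²)|_{(3/2, -3*pi/4)} = sqrt(265)/2

E = 1, F = 0, G = u^2 + 64, so EG − F² = u^2 + 64. Taking the positive square root: √(EG − F²) = sqrt(u^2 + 64). At (u, v) = (3/2, -3*pi/4): sqrt(265)/2.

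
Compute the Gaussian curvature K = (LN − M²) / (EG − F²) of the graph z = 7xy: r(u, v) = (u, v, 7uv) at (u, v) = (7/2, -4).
K = -784/30702681

Coefficients of the first fundamental form: E = 49*v^2 + 1, F = 49*u*v, G = 49*u^2 + 1.
Coefficients of the second fundamental form: L = 0, M = 7/sqrt(49*u^2 + 49*v^2 + 1), N = 0.
Assemble K = (LN − M²)/(EG − F²) = -49/(2401*u^4 + 4802*u^2*v^2 + 98*u^2 + 2401*v^4 + 98*v^2 + 1). At (u, v) = (7/2, -4): K = -784/30702681.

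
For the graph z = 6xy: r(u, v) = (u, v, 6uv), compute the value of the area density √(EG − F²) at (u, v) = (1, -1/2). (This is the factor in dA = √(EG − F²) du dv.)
√(EG − F²)|_{(1, -1/2)} = sqrt(46)

E = 36*v^2 + 1, F = 36*u*v, G = 36*u^2 + 1, so EG − F² = 36*u^2 + 36*v^2 + 1. Taking the positive square root: √(EG − F²) = sqrt(36*u^2 + 36*v^2 + 1). At (u, v) = (1, -1/2): sqrt(46).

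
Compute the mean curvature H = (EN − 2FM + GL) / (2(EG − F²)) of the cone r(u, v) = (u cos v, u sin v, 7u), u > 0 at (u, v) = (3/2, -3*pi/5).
H = 7*sqrt(2)/30

With E = 50, F = 0, G = u^2, L = 0, M = 0, N = 7*sqrt(2)*u^2/(10*Abs(u)), assemble
  H = (EN − 2FM + GL) / (2(EG − F²)) = 7*sqrt(2)/(20*Abs(u)).
At (u, v) = (3/2, -3*pi/5): H = 7*sqrt(2)/30.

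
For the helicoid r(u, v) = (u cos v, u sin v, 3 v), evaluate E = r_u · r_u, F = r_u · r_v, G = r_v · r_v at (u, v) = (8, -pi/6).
E = 1;  F = 0;  G = 73

Partials: r_u = (cos(v), sin(v), 0), r_v = (-u*sin(v), u*cos(v), 3). As functions of (u, v):
  E = r_u · r_u = 1,
  F = r_u · r_v = 0,
  G = r_v · r_v = u^2 + 9.
Evaluating at (u, v) = (8, -pi/6): E = 1, F = 0, G = 73.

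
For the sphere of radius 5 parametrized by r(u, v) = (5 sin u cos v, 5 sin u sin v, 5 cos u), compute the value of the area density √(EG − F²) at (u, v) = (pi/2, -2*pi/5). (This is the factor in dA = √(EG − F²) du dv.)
√(EG − F²)|_{(pi/2, -2*pi/5)} = 25

E = 25, F = 0, G = 25*sin(u)^2, so EG − F² = 625*sin(u)^2. Taking the positive square root: √(EG − F²) = 25*Abs(sin(u)). At (u, v) = (pi/2, -2*pi/5): 25.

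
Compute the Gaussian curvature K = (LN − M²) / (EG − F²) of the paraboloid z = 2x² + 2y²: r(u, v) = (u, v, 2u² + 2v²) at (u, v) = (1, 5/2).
K = 16/13689

Coefficients of the first fundamental form: E = 16*u^2 + 1, F = 16*u*v, G = 16*v^2 + 1.
Coefficients of the second fundamental form: L = 4/sqrt(16*u^2 + 16*v^2 + 1), M = 0, N = 4/sqrt(16*u^2 + 16*v^2 + 1).
Assemble K = (LN − M²)/(EG − F²) = 16/(256*u^4 + 512*u^2*v^2 + 32*u^2 + 256*v^4 + 32*v^2 + 1). At (u, v) = (1, 5/2): K = 16/13689.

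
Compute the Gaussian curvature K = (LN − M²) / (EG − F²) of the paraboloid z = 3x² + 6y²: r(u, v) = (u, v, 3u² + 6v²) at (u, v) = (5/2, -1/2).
K = 18/17161

Coefficients of the first fundamental form: E = 36*u^2 + 1, F = 72*u*v, G = 144*v^2 + 1.
Coefficients of the second fundamental form: L = 6/sqrt(36*u^2 + 144*v^2 + 1), M = 0, N = 12/sqrt(36*u^2 + 144*v^2 + 1).
Assemble K = (LN − M²)/(EG − F²) = 72/(1296*u^4 + 10368*u^2*v^2 + 72*u^2 + 20736*v^4 + 288*v^2 + 1). At (u, v) = (5/2, -1/2): K = 18/17161.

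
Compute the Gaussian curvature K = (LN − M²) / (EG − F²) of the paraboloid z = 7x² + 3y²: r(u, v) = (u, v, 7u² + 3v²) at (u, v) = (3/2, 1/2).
K = 84/203401

Coefficients of the first fundamental form: E = 196*u^2 + 1, F = 84*u*v, G = 36*v^2 + 1.
Coefficients of the second fundamental form: L = 14/sqrt(196*u^2 + 36*v^2 + 1), M = 0, N = 6/sqrt(196*u^2 + 36*v^2 + 1).
Assemble K = (LN − M²)/(EG − F²) = 84/(38416*u^4 + 14112*u^2*v^2 + 392*u^2 + 1296*v^4 + 72*v^2 + 1). At (u, v) = (3/2, 1/2): K = 84/203401.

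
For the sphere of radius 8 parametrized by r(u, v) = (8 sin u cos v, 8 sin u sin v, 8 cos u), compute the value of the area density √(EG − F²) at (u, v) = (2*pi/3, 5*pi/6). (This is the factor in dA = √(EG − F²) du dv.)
√(EG − F²)|_{(2*pi/3, 5*pi/6)} = 32*sqrt(3)

E = 64, F = 0, G = 64*sin(u)^2, so EG − F² = 4096*sin(u)^2. Taking the positive square root: √(EG − F²) = 64*Abs(sin(u)). At (u, v) = (2*pi/3, 5*pi/6): 32*sqrt(3).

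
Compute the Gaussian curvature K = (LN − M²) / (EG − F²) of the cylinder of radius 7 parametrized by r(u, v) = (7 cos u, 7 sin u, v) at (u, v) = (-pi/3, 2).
K = 0

Coefficients of the first fundamental form: E = 49, F = 0, G = 1.
Coefficients of the second fundamental form: L = -7, M = 0, N = 0.
Assemble K = (LN − M²)/(EG − F²) = 0. At (u, v) = (-pi/3, 2): K = 0.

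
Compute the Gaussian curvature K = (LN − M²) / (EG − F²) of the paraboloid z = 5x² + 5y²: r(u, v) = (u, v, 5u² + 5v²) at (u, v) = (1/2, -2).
K = 25/45369

Coefficients of the first fundamental form: E = 100*u^2 + 1, F = 100*u*v, G = 100*v^2 + 1.
Coefficients of the second fundamental form: L = 10/sqrt(100*u^2 + 100*v^2 + 1), M = 0, N = 10/sqrt(100*u^2 + 100*v^2 + 1).
Assemble K = (LN − M²)/(EG − F²) = 100/(10000*u^4 + 20000*u^2*v^2 + 200*u^2 + 10000*v^4 + 200*v^2 + 1). At (u, v) = (1/2, -2): K = 25/45369.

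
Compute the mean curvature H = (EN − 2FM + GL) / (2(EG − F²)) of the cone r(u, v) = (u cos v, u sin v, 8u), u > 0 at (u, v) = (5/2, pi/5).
H = 8*sqrt(65)/325

With E = 65, F = 0, G = u^2, L = 0, M = 0, N = 8*sqrt(65)*u^2/(65*Abs(u)), assemble
  H = (EN − 2FM + GL) / (2(EG − F²)) = 4*sqrt(65)/(65*Abs(u)).
At (u, v) = (5/2, pi/5): H = 8*sqrt(65)/325.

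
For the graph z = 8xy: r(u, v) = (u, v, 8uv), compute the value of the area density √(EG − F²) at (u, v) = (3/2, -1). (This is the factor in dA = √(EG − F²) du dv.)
√(EG − F²)|_{(3/2, -1)} = sqrt(209)

E = 64*v^2 + 1, F = 64*u*v, G = 64*u^2 + 1, so EG − F² = 64*u^2 + 64*v^2 + 1. Taking the positive square root: √(EG − F²) = sqrt(64*u^2 + 64*v^2 + 1). At (u, v) = (3/2, -1): sqrt(209).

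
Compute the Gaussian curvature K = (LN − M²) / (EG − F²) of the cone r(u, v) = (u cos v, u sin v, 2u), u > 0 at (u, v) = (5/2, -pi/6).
K = 0

Coefficients of the first fundamental form: E = 5, F = 0, G = u^2.
Coefficients of the second fundamental form: L = 0, M = 0, N = 2*sqrt(5)*u^2/(5*Abs(u)).
Assemble K = (LN − M²)/(EG − F²) = 0. At (u, v) = (5/2, -pi/6): K = 0.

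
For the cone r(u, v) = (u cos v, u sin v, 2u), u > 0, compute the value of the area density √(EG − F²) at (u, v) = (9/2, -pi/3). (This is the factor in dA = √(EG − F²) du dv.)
√(EG − F²)|_{(9/2, -pi/3)} = 9*sqrt(5)/2

E = 5, F = 0, G = u^2, so EG − F² = 5*u^2. Taking the positive square root: √(EG − F²) = sqrt(5)*Abs(u). At (u, v) = (9/2, -pi/3): 9*sqrt(5)/2.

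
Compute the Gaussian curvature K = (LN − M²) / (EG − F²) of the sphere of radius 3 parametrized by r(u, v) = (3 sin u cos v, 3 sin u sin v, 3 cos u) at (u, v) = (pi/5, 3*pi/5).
K = 1/9

Coefficients of the first fundamental form: E = 9, F = 0, G = 9*sin(u)^2.
Coefficients of the second fundamental form: L = -3*sin(u)/Abs(sin(u)), M = 0, N = -3*sin(u)^3/Abs(sin(u)).
Assemble K = (LN − M²)/(EG − F²) = 1/9. At (u, v) = (pi/5, 3*pi/5): K = 1/9.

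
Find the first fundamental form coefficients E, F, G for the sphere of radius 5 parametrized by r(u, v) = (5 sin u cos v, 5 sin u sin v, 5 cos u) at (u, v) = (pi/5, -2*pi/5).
E = 25;  F = 0;  G = 125/8 - 25*sqrt(5)/8

Partials: r_u = (5*cos(u)*cos(v), 5*sin(v)*cos(u), -5*sin(u)), r_v = (-5*sin(u)*sin(v), 5*sin(u)*cos(v), 0). As functions of (u, v):
  E = r_u · r_u = 25,
  F = r_u · r_v = 0,
  G = r_v · r_v = 25*sin(u)^2.
Evaluating at (u, v) = (pi/5, -2*pi/5): E = 25, F = 0, G = 125/8 - 25*sqrt(5)/8.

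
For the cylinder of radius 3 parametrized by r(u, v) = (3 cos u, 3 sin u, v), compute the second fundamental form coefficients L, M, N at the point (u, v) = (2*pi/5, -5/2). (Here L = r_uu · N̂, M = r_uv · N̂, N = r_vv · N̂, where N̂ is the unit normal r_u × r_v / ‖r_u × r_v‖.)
L = -3;  M = 0;  N = 0

Compute the unit normal N̂(u, v) = (cos(u), sin(u), 0), and the second partials r_uu, r_uv, r_vv. Take dot products:
  L(u, v) = r_uu · N̂ = -3,
  M(u, v) = r_uv · N̂ = 0,
  N(u, v) = r_vv · N̂ = 0.
Evaluating at (u, v) = (2*pi/5, -5/2):
  L = -3, M = 0, N = 0.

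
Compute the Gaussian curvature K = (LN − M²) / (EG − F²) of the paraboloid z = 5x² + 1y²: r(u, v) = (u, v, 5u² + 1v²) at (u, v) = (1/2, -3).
K = 5/961

Coefficients of the first fundamental form: E = 100*u^2 + 1, F = 20*u*v, G = 4*v^2 + 1.
Coefficients of the second fundamental form: L = 10/sqrt(100*u^2 + 4*v^2 + 1), M = 0, N = 2/sqrt(100*u^2 + 4*v^2 + 1).
Assemble K = (LN − M²)/(EG − F²) = 20/(10000*u^4 + 800*u^2*v^2 + 200*u^2 + 16*v^4 + 8*v^2 + 1). At (u, v) = (1/2, -3): K = 5/961.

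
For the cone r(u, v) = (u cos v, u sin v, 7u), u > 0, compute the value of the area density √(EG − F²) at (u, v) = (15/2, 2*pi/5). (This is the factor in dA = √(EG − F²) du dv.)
√(EG − F²)|_{(15/2, 2*pi/5)} = 75*sqrt(2)/2

E = 50, F = 0, G = u^2, so EG − F² = 50*u^2. Taking the positive square root: √(EG − F²) = 5*sqrt(2)*Abs(u). At (u, v) = (15/2, 2*pi/5): 75*sqrt(2)/2.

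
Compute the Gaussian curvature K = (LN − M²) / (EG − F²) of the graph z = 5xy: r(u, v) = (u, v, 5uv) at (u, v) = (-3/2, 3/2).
K = -100/51529

Coefficients of the first fundamental form: E = 25*v^2 + 1, F = 25*u*v, G = 25*u^2 + 1.
Coefficients of the second fundamental form: L = 0, M = 5/sqrt(25*u^2 + 25*v^2 + 1), N = 0.
Assemble K = (LN − M²)/(EG − F²) = -25/(625*u^4 + 1250*u^2*v^2 + 50*u^2 + 625*v^4 + 50*v^2 + 1). At (u, v) = (-3/2, 3/2): K = -100/51529.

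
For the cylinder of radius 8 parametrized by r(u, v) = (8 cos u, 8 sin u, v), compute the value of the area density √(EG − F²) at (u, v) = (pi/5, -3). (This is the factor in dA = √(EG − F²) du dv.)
√(EG − F²)|_{(pi/5, -3)} = 8

E = 64, F = 0, G = 1, so EG − F² = 64. Taking the positive square root: √(EG − F²) = 8. At (u, v) = (pi/5, -3): 8.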